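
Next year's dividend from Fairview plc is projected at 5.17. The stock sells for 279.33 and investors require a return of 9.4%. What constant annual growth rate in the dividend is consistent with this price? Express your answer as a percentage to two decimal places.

P = D₁/(r−g) ⇒ g = r − D₁/P = 0.094 − 5.17/279.33 = 0.075491

7.55%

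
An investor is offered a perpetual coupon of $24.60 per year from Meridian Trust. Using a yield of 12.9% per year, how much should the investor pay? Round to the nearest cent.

Level perpetuity: PV = C / r = $24.60 / 0.129 = $190.70

$190.70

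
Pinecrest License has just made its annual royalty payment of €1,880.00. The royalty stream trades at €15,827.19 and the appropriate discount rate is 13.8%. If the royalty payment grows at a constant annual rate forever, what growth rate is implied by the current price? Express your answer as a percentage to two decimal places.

P = D₀(1+g)/(r−g) ⇒ P(r−g) = D₀(1+g) ⇒ g(P+D₀) = P·r − D₀
g = (P·r − D₀)/(P + D₀) = (€15,827.19×0.138 − €1,880.00) / (€15,827.19 + €1,880.00) = 0.017177

1.72%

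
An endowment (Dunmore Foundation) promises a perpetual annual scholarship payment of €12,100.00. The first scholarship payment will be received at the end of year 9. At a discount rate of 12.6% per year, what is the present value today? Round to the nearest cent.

Value at end of year 8: C / r = €12,100.00 / 0.126 = €96,031.7460
Discount to today: PV = €96,031.7460 / (1 + 0.126)^8 = €96,031.7460 / 2.584087 = €37,162.74

€37162.74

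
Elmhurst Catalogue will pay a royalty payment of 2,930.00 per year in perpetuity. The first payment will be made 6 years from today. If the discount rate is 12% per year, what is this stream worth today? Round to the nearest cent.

Value at end of year 5: C / r = 2,930.00 / 0.12 = 24,416.6667
Discount to today: PV = 24,416.6667 / (1 + 0.12)^5 = 24,416.6667 / 1.762342 = 13,854.67

13854.67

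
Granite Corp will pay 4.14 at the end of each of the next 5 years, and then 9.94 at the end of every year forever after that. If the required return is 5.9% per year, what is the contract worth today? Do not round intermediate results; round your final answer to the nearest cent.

PV of 5-year annuity: 4.14 × [1 − (1+0.059)^−5] / 0.059 = 17.48673
Perpetuity value at year 5: 9.94 / 0.059 = 168.47458
PV of perpetuity: 168.47458 / (1+0.059)^5 = 126.48953
Total PV = 17.48673 + 126.48953 = 143.97626

143.98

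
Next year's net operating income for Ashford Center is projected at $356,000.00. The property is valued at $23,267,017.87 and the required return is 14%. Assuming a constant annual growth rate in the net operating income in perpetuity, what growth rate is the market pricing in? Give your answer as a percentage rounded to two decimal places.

12.47%

P = D₁/(r−g) ⇒ g = r − D₁/P = 0.14 − $356,000.00/$23,267,017.87 = 0.124699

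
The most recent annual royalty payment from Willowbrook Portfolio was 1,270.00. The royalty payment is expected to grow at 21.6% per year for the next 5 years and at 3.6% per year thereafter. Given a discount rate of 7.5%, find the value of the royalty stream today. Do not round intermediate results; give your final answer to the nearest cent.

71808.53

D_1 = 1544.32000
D_2 = 1877.89312
D_3 = 2283.51803
D_4 = 2776.75793
D_5 = 3376.53764
Terminal value at year 5: TV = D_5×(1+g_2)/(r−g_2) = 3498.09300/0.039 = 89694.69223
P_0 = D_1/(1+r)^1 + D_2/(1+r)^2 + D_3/(1+r)^3 + D_4/(1+r)^4 + D_5/(1+r)^5 + TV/(1+r)^5
    = 1436.57674 + 1625.00216 + 1838.14198 + 2079.23781 + 2351.95644 + 62477.61215 = 71808.52728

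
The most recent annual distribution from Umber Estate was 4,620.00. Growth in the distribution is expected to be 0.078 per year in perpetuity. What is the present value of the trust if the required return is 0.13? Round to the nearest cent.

D₁ = D₀ × (1 + g) = 4,620.00 × 1.078 = 4,980.3600
Growing perpetuity: P = D₁ / (r − g) = 4,980.3600 / (0.13 − 0.078) = 95,776.15

95776.15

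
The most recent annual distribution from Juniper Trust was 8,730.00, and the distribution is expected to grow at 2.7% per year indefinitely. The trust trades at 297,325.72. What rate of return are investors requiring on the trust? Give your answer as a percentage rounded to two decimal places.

5.72%

D₁ = 8,730.00 × 1.027 = 8,965.7100
P = D₁/(r − g) ⇒ r = D₁/P + g = 8,965.7100/297,325.72 + 0.027 = 0.030155 + 0.027 = 0.057155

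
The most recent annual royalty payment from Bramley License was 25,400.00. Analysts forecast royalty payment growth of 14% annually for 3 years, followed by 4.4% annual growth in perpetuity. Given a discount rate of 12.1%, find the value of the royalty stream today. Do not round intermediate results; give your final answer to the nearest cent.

441006.32

D_1 = 28956.00000
D_2 = 33009.84000
D_3 = 37631.21760
Terminal value at year 3: TV = D_3×(1+g_2)/(r−g_2) = 39286.99117/0.077 = 510220.66460
P_0 = D_1/(1+r)^1 + D_2/(1+r)^2 + D_3/(1+r)^3 + TV/(1+r)^3
    = 25830.50847 + 26268.31370 + 26713.53936 + 362193.96222 = 441006.32375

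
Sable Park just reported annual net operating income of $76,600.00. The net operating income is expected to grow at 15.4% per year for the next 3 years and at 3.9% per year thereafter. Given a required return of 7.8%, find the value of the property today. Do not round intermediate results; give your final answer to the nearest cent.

D_1 = 88396.40000
D_2 = 102009.44560
D_3 = 117718.90022
Terminal value at year 3: TV = D_3×(1+g_2)/(r−g_2) = 122309.93733/0.039 = 3136152.23926
P_0 = D_1/(1+r)^1 + D_2/(1+r)^2 + D_3/(1+r)^3 + TV/(1+r)^3
    = 82000.37106 + 87781.47328 + 93970.14858 + 2503461.13783 = 2767213.13075

$2767213.13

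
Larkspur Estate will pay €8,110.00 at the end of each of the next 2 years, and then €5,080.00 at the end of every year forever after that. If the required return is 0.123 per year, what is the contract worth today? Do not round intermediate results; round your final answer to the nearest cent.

PV of 2-year annuity: €8,110.00 × [1 − (1+0.123)^−2] / 0.123 = 13652.47330
Perpetuity value at year 2: €5,080.00 / 0.123 = 41300.81301
PV of perpetuity: 41300.81301 / (1+0.123)^2 = 32749.07881
Total PV = 13652.47330 + 32749.07881 = 46401.55211

€46401.55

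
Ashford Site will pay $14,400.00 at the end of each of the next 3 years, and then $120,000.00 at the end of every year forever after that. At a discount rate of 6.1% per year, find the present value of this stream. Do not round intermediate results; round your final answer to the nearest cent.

$1685464.49

PV of 3-year annuity: $14,400.00 × [1 − (1+0.061)^−3] / 0.061 = 38420.26736
Perpetuity value at year 3: $120,000.00 / 0.061 = 1967213.11475
PV of perpetuity: 1967213.11475 / (1+0.061)^3 = 1647044.22010
Total PV = 38420.26736 + 1647044.22010 = 1685464.48746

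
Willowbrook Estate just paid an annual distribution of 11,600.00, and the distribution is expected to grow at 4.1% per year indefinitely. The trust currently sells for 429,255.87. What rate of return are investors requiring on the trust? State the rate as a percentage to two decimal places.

D₁ = 11,600.00 × 1.041 = 12,075.6000
P = D₁/(r − g) ⇒ r = D₁/P + g = 12,075.6000/429,255.87 + 0.041 = 0.028131 + 0.041 = 0.069131

6.91%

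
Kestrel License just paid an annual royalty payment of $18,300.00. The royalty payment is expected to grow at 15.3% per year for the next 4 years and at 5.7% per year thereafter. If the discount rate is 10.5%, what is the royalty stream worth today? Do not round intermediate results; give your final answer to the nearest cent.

D_1 = 21099.90000
D_2 = 24328.18470
D_3 = 28050.39696
D_4 = 32342.10769
Terminal value at year 4: TV = D_4×(1+g_2)/(r−g_2) = 34185.60783/0.048 = 712200.16317
P_0 = D_1/(1+r)^1 + D_2/(1+r)^2 + D_3/(1+r)^3 + D_4/(1+r)^4 + TV/(1+r)^4
    = 19094.93213 + 19924.39524 + 20789.88933 + 21692.97955 + 477697.48715 = 559199.68340

$559199.68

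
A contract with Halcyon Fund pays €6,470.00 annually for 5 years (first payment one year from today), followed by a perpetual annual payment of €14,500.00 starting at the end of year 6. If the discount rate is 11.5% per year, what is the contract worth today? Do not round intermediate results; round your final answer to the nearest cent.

PV of 5-year annuity: €6,470.00 × [1 − (1+0.115)^−5] / 0.115 = 23614.70967
Perpetuity value at year 5: €14,500.00 / 0.115 = 126086.95652
PV of perpetuity: 126086.95652 / (1+0.115)^5 = 73163.72774
Total PV = 23614.70967 + 73163.72774 = 96778.43741

€96778.44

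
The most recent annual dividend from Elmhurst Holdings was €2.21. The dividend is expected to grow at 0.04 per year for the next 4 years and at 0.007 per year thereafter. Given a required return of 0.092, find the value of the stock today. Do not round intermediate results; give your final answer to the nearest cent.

D_1 = 2.29840
D_2 = 2.39034
D_3 = 2.48595
D_4 = 2.58539
Terminal value at year 4: TV = D_4×(1+g_2)/(r−g_2) = 2.60349/0.085 = 30.62924
P_0 = D_1/(1+r)^1 + D_2/(1+r)^2 + D_3/(1+r)^3 + D_4/(1+r)^4 + TV/(1+r)^4
    = 2.10476 + 2.00454 + 1.90908 + 1.81817 + 21.54000 = 29.37655

€29.38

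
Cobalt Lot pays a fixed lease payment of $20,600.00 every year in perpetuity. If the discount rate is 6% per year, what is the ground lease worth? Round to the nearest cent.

Level perpetuity: PV = C / r = $20,600.00 / 0.06 = $343,333.33

$343333.33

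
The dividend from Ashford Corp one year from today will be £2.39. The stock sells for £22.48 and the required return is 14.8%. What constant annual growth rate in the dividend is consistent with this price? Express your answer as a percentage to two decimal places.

4.17%

P = D₁/(r−g) ⇒ g = r − D₁/P = 0.148 − £2.39/£22.48 = 0.041683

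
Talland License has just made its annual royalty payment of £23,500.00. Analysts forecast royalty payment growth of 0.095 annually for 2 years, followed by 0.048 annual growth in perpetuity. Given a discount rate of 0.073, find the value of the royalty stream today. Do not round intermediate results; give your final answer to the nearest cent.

£1074385.83

D_1 = 25732.50000
D_2 = 28177.08750
Terminal value at year 2: TV = D_2×(1+g_2)/(r−g_2) = 29529.58770/0.025 = 1181183.50800
P_0 = D_1/(1+r)^1 + D_2/(1+r)^2 + TV/(1+r)^2
    = 23981.82665 + 24473.53233 + 1025930.47513 = 1074385.83411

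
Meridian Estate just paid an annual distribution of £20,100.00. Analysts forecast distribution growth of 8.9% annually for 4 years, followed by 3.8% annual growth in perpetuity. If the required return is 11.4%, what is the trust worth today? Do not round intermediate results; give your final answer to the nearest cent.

£326687.16

D_1 = 21888.90000
D_2 = 23837.01210
D_3 = 25958.50618
D_4 = 28268.81323
Terminal value at year 4: TV = D_4×(1+g_2)/(r−g_2) = 29343.02813/0.076 = 386092.47538
P_0 = D_1/(1+r)^1 + D_2/(1+r)^2 + D_3/(1+r)^3 + D_4/(1+r)^4 + TV/(1+r)^4
    = 19648.92280 + 19207.96852 + 18776.90998 + 18355.52511 + 250697.82973 = 326687.15613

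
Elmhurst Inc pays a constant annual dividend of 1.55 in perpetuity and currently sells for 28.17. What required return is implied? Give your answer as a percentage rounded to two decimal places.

P = C/r ⇒ r = C/P = 1.55/28.17 = 0.055023

5.50%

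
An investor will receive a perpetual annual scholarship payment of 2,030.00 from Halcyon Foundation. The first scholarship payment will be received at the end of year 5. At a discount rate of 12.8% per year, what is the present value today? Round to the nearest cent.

Value at end of year 4: C / r = 2,030.00 / 0.128 = 15,859.3750
Discount to today: PV = 15,859.3750 / (1 + 0.128)^4 = 15,859.3750 / 1.618961 = 9,796.02

9796.02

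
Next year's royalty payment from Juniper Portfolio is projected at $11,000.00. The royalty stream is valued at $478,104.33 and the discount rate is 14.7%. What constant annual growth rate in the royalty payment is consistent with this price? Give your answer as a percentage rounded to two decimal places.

12.40%

P = D₁/(r−g) ⇒ g = r − D₁/P = 0.147 − $11,000.00/$478,104.33 = 0.123992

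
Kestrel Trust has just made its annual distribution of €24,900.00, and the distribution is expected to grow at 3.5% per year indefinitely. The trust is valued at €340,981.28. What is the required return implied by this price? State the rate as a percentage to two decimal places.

11.06%

D₁ = €24,900.00 × 1.035 = €25,771.5000
P = D₁/(r − g) ⇒ r = D₁/P + g = €25,771.5000/€340,981.28 + 0.035 = 0.075580 + 0.035 = 0.110580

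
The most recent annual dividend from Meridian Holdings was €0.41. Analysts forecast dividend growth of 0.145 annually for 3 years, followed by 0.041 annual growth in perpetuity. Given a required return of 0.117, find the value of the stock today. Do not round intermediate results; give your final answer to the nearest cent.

D_1 = 0.46945
D_2 = 0.53752
D_3 = 0.61546
Terminal value at year 3: TV = D_3×(1+g_2)/(r−g_2) = 0.64069/0.076 = 8.43019
P_0 = D_1/(1+r)^1 + D_2/(1+r)^2 + D_3/(1+r)^3 + TV/(1+r)^3
    = 0.42028 + 0.43081 + 0.44161 + 6.04892 = 7.34162

€7.34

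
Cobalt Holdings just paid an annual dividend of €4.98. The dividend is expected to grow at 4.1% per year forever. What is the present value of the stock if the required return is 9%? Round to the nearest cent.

D₁ = D₀ × (1 + g) = €4.98 × 1.041 = €5.1842
Growing perpetuity: P = D₁ / (r − g) = €5.1842 / (0.09 − 0.041) = €105.80

€105.80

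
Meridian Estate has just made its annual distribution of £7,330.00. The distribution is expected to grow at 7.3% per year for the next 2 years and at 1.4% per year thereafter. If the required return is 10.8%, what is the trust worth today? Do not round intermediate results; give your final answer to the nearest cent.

£88126.58

D_1 = 7865.09000
D_2 = 8439.24157
Terminal value at year 2: TV = D_2×(1+g_2)/(r−g_2) = 8557.39095/0.094 = 91036.07396
P_0 = D_1/(1+r)^1 + D_2/(1+r)^2 + TV/(1+r)^2
    = 7098.45668 + 6874.22745 + 74153.90038 = 88126.58451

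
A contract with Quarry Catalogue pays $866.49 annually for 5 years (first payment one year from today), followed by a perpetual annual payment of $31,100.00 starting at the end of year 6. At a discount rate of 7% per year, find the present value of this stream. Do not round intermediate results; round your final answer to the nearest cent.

PV of 5-year annuity: $866.49 × [1 − (1+0.07)^−5] / 0.07 = 3552.78008
Perpetuity value at year 5: $31,100.00 / 0.07 = 444285.71429
PV of perpetuity: 444285.71429 / (1+0.07)^5 = 316769.57403
Total PV = 3552.78008 + 316769.57403 = 320322.35410

$320322.35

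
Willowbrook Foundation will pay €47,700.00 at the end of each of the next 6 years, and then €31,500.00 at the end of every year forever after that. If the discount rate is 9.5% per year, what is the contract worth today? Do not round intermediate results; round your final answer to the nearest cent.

€403180.12

PV of 6-year annuity: €47,700.00 × [1 − (1+0.095)^−6] / 0.095 = 210825.67043
Perpetuity value at year 6: €31,500.00 / 0.095 = 331578.94737
PV of perpetuity: 331578.94737 / (1+0.095)^6 = 192354.44803
Total PV = 210825.67043 + 192354.44803 = 403180.11846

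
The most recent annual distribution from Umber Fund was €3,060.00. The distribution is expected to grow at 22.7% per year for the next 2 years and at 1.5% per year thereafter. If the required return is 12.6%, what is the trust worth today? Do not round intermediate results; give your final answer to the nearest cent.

€40193.95

D_1 = 3754.62000
D_2 = 4606.91874
Terminal value at year 2: TV = D_2×(1+g_2)/(r−g_2) = 4676.02252/0.111 = 42126.32902
P_0 = D_1/(1+r)^1 + D_2/(1+r)^2 + TV/(1+r)^2
    = 3334.47602 + 3633.57201 + 33225.90618 = 40193.95420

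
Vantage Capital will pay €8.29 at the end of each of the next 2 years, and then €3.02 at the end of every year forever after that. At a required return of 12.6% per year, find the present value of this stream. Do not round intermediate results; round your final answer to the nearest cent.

€32.81

PV of 2-year annuity: €8.29 × [1 − (1+0.126)^−2] / 0.126 = 13.90084
Perpetuity value at year 2: €3.02 / 0.126 = 23.96825
PV of perpetuity: 23.96825 / (1+0.126)^2 = 18.90426
Total PV = 13.90084 + 18.90426 = 32.80510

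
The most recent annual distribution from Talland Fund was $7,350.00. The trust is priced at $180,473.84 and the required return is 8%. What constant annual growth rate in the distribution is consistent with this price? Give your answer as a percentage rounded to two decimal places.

3.77%

P = D₀(1+g)/(r−g) ⇒ P(r−g) = D₀(1+g) ⇒ g(P+D₀) = P·r − D₀
g = (P·r − D₀)/(P + D₀) = ($180,473.84×0.08 − $7,350.00) / ($180,473.84 + $7,350.00) = 0.037737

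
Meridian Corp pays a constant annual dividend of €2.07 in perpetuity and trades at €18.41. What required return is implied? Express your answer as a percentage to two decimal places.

P = C/r ⇒ r = C/P = €2.07/€18.41 = 0.112439

11.24%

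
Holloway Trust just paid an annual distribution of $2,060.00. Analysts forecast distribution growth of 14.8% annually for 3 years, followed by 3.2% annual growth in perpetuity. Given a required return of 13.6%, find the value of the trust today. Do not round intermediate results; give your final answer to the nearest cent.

$27407.69

D_1 = 2364.88000
D_2 = 2714.88224
D_3 = 3116.68481
Terminal value at year 3: TV = D_3×(1+g_2)/(r−g_2) = 3216.41873/0.104 = 30927.10313
P_0 = D_1/(1+r)^1 + D_2/(1+r)^2 + D_3/(1+r)^3 + TV/(1+r)^3
    = 2081.76056 + 2103.75099 + 2125.97371 + 21096.20070 = 27407.68597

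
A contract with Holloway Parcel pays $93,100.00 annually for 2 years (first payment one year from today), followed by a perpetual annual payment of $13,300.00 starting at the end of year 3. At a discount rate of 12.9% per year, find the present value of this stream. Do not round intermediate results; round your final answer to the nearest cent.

PV of 2-year annuity: $93,100.00 × [1 − (1+0.129)^−2] / 0.129 = 155502.52973
Perpetuity value at year 2: $13,300.00 / 0.129 = 103100.77519
PV of perpetuity: 103100.77519 / (1+0.129)^2 = 80886.12809
Total PV = 155502.52973 + 80886.12809 = 236388.65782

$236388.66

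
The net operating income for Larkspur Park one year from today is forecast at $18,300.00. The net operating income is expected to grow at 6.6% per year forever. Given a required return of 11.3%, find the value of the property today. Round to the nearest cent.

Growing perpetuity: P = D₁ / (r − g) = $18,300.0000 / (0.113 − 0.066) = $389,361.70

$389361.70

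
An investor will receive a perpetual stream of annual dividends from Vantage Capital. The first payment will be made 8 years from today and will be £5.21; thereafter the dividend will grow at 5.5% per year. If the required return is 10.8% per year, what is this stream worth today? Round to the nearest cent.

Value at end of year 7: C₁ / (r − g) = £5.21 / (0.108 − 0.055) = £98.3019
Discount to today: PV = £98.3019 / (1 + 0.108)^7 = £98.3019 / 2.050115 = £47.95

£47.95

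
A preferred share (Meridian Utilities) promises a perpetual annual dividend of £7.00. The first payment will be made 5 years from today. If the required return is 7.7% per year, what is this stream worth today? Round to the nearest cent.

£67.57

Value at end of year 4: C / r = £7.00 / 0.077 = £90.9091
Discount to today: PV = £90.9091 / (1 + 0.077)^4 = £90.9091 / 1.345435 = £67.57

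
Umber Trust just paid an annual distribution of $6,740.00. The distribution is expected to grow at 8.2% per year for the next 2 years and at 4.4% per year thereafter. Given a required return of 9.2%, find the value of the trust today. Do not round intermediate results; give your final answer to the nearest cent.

D_1 = 7292.68000
D_2 = 7890.67976
Terminal value at year 2: TV = D_2×(1+g_2)/(r−g_2) = 8237.86967/0.048 = 171622.28478
P_0 = D_1/(1+r)^1 + D_2/(1+r)^2 + TV/(1+r)^2
    = 6678.27839 + 6617.12199 + 143922.40334 = 157217.80372

$157217.80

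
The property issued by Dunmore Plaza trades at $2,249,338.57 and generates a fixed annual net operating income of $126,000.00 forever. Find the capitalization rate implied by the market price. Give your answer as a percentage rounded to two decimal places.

5.60%

P = C/r ⇒ r = C/P = $126,000.00/$2,249,338.57 = 0.056016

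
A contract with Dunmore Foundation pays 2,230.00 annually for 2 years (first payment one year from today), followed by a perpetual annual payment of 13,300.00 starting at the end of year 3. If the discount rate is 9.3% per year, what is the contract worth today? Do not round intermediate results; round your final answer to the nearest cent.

PV of 2-year annuity: 2,230.00 × [1 − (1+0.093)^−2] / 0.093 = 3906.91324
Perpetuity value at year 2: 13,300.00 / 0.093 = 143010.75269
PV of perpetuity: 143010.75269 / (1+0.093)^2 = 119709.43155
Total PV = 3906.91324 + 119709.43155 = 123616.34479

123616.34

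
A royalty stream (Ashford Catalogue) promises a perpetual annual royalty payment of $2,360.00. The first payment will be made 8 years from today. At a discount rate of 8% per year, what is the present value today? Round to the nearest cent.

$17212.97

Value at end of year 7: C / r = $2,360.00 / 0.08 = $29,500.0000
Discount to today: PV = $29,500.0000 / (1 + 0.08)^7 = $29,500.0000 / 1.713824 = $17,212.97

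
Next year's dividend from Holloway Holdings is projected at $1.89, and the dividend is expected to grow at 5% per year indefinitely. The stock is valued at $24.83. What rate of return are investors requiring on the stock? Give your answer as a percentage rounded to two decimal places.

12.61%

P = D₁/(r − g) ⇒ r = D₁/P + g = $1.8900/$24.83 + 0.05 = 0.076118 + 0.05 = 0.126118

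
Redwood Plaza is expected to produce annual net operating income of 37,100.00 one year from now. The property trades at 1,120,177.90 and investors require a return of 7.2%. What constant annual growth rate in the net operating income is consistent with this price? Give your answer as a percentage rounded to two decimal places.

3.89%

P = D₁/(r−g) ⇒ g = r − D₁/P = 0.072 − 37,100.00/1,120,177.90 = 0.038880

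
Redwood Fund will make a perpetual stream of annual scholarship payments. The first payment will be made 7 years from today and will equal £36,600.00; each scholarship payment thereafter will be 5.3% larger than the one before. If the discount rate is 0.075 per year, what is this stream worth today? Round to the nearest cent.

£1077972.34

Value at end of year 6: C₁ / (r − g) = £36,600.00 / (0.075 − 0.053) = £1,663,636.3636
Discount to today: PV = £1,663,636.3636 / (1 + 0.075)^6 = £1,663,636.3636 / 1.543302 = £1,077,972.34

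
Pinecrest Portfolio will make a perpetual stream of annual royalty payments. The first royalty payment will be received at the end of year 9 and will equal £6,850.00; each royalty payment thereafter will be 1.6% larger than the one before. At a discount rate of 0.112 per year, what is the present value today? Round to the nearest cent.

£30519.75

Value at end of year 8: C₁ / (r − g) = £6,850.00 / (0.112 − 0.016) = £71,354.1667
Discount to today: PV = £71,354.1667 / (1 + 0.112)^8 = £71,354.1667 / 2.337967 = £30,519.75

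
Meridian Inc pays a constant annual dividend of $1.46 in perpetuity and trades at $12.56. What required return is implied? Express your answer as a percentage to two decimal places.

P = C/r ⇒ r = C/P = $1.46/$12.56 = 0.116242

11.62%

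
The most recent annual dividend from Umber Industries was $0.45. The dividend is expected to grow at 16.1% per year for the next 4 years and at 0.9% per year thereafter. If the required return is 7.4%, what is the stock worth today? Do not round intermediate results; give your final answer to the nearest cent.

$11.73

D_1 = 0.52245
D_2 = 0.60656
D_3 = 0.70422
D_4 = 0.81760
Terminal value at year 4: TV = D_4×(1+g_2)/(r−g_2) = 0.82496/0.065 = 12.69168
P_0 = D_1/(1+r)^1 + D_2/(1+r)^2 + D_3/(1+r)^3 + D_4/(1+r)^4 + TV/(1+r)^4
    = 0.48645 + 0.52586 + 0.56846 + 0.61450 + 9.53898 = 11.73425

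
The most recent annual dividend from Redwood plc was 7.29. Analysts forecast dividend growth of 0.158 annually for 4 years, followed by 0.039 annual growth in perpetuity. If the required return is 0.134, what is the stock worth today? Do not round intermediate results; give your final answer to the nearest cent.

D_1 = 8.44182
D_2 = 9.77563
D_3 = 11.32018
D_4 = 13.10876
Terminal value at year 4: TV = D_4×(1+g_2)/(r−g_2) = 13.62001/0.095 = 143.36849
P_0 = D_1/(1+r)^1 + D_2/(1+r)^2 + D_3/(1+r)^3 + D_4/(1+r)^4 + TV/(1+r)^4
    = 7.44429 + 7.60184 + 7.76272 + 7.92701 + 86.69649 = 117.43234

117.43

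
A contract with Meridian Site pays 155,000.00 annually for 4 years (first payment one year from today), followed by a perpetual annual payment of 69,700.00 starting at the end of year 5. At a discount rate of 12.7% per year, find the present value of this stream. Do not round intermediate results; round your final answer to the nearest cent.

804131.00

PV of 4-year annuity: 155,000.00 × [1 − (1+0.127)^−4] / 0.127 = 463931.71293
Perpetuity value at year 4: 69,700.00 / 0.127 = 548818.89764
PV of perpetuity: 548818.89764 / (1+0.127)^4 = 340199.28221
Total PV = 463931.71293 + 340199.28221 = 804130.99514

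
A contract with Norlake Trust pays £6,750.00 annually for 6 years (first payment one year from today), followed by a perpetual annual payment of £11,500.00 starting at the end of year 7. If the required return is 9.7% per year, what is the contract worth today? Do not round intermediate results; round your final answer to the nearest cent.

£97686.06

PV of 6-year annuity: £6,750.00 × [1 − (1+0.097)^−6] / 0.097 = 29658.27587
Perpetuity value at year 6: £11,500.00 / 0.097 = 118556.70103
PV of perpetuity: 118556.70103 / (1+0.097)^6 = 68027.78659
Total PV = 29658.27587 + 68027.78659 = 97686.06246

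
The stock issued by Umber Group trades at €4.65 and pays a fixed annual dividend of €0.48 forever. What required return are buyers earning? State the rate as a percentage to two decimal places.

10.32%

P = C/r ⇒ r = C/P = €0.48/€4.65 = 0.103226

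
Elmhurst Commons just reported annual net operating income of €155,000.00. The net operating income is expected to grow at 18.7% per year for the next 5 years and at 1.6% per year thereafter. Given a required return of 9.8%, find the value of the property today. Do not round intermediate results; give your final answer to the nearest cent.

D_1 = 183985.00000
D_2 = 218390.19500
D_3 = 259229.16147
D_4 = 307705.01466
D_5 = 365245.85240
Terminal value at year 5: TV = D_5×(1+g_2)/(r−g_2) = 371089.78604/0.082 = 4525485.19559
P_0 = D_1/(1+r)^1 + D_2/(1+r)^2 + D_3/(1+r)^3 + D_4/(1+r)^4 + D_5/(1+r)^5 + TV/(1+r)^5
    = 167563.75228 + 181145.87792 + 195828.92267 + 211702.12314 + 228861.94915 + 2835655.36992 = 3820757.99507

€3820758.00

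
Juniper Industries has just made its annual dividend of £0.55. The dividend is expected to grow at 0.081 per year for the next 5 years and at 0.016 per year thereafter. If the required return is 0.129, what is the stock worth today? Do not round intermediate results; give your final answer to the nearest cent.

£6.40

D_1 = 0.59455
D_2 = 0.64271
D_3 = 0.69477
D_4 = 0.75104
D_5 = 0.81188
Terminal value at year 5: TV = D_5×(1+g_2)/(r−g_2) = 0.82487/0.113 = 7.29972
P_0 = D_1/(1+r)^1 + D_2/(1+r)^2 + D_3/(1+r)^3 + D_4/(1+r)^4 + D_5/(1+r)^5 + TV/(1+r)^5
    = 0.52662 + 0.50423 + 0.48279 + 0.46226 + 0.44261 + 3.97958 = 6.39808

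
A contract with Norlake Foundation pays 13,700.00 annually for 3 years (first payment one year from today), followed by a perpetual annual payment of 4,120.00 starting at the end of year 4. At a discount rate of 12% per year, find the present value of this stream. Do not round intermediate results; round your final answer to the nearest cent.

57342.88

PV of 3-year annuity: 13,700.00 × [1 − (1+0.12)^−3] / 0.12 = 32905.08837
Perpetuity value at year 3: 4,120.00 / 0.12 = 34333.33333
PV of perpetuity: 34333.33333 / (1+0.12)^3 = 24437.78851
Total PV = 32905.08837 + 24437.78851 = 57342.87688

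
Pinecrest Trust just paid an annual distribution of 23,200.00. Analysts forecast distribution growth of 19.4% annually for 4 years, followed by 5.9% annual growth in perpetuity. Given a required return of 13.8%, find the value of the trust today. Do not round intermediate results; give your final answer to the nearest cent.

481674.03

D_1 = 27700.80000
D_2 = 33074.75520
D_3 = 39491.25771
D_4 = 47152.56170
Terminal value at year 4: TV = D_4×(1+g_2)/(r−g_2) = 49934.56284/0.079 = 632083.07399
P_0 = D_1/(1+r)^1 + D_2/(1+r)^2 + D_3/(1+r)^3 + D_4/(1+r)^4 + TV/(1+r)^4
    = 24341.65202 + 25539.48375 + 26796.25976 + 28114.88062 + 376881.75418 = 481674.03034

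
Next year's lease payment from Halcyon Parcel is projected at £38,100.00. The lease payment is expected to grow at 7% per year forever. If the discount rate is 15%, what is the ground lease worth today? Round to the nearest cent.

Growing perpetuity: P = D₁ / (r − g) = £38,100.0000 / (0.15 − 0.07) = £476,250.00

£476250.00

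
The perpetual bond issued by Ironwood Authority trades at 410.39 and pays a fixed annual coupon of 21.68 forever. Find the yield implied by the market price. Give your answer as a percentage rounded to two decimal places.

5.28%

P = C/r ⇒ r = C/P = 21.68/410.39 = 0.052828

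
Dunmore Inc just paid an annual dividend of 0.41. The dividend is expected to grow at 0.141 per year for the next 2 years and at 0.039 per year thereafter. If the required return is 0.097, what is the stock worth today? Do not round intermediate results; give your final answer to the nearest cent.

D_1 = 0.46781
D_2 = 0.53377
Terminal value at year 2: TV = D_2×(1+g_2)/(r−g_2) = 0.55459/0.058 = 9.56187
P_0 = D_1/(1+r)^1 + D_2/(1+r)^2 + TV/(1+r)^2
    = 0.42644 + 0.44355 + 7.94565 = 8.81564

8.82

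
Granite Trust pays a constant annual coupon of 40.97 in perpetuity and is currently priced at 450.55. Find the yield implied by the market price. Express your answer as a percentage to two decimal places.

9.09%

P = C/r ⇒ r = C/P = 40.97/450.55 = 0.090933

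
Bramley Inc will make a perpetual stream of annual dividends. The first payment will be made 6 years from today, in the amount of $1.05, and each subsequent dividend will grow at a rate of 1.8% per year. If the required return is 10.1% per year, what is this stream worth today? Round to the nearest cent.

$7.82

Value at end of year 5: C₁ / (r − g) = $1.05 / (0.101 − 0.018) = $12.6506
Discount to today: PV = $12.6506 / (1 + 0.101)^5 = $12.6506 / 1.617844 = $7.82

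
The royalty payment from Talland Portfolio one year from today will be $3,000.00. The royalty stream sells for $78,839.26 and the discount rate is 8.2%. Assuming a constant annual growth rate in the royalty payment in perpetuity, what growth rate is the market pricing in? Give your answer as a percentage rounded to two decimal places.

4.39%

P = D₁/(r−g) ⇒ g = r − D₁/P = 0.082 − $3,000.00/$78,839.26 = 0.043948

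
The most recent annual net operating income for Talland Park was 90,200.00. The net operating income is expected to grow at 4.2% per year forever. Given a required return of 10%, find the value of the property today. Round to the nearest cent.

D₁ = D₀ × (1 + g) = 90,200.00 × 1.042 = 93,988.4000
Growing perpetuity: P = D₁ / (r − g) = 93,988.4000 / (0.1 − 0.042) = 1,620,489.66

1620489.66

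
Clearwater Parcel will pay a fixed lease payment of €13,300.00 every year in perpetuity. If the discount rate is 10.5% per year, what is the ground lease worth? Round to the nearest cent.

€126666.67

Level perpetuity: PV = C / r = €13,300.00 / 0.105 = €126,666.67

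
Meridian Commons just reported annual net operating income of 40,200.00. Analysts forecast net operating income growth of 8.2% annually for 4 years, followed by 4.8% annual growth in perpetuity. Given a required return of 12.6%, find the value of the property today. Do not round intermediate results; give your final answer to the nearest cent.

606212.94

D_1 = 43496.40000
D_2 = 47063.10480
D_3 = 50922.27939
D_4 = 55097.90630
Terminal value at year 4: TV = D_4×(1+g_2)/(r−g_2) = 57742.60581/0.078 = 740289.81803
P_0 = D_1/(1+r)^1 + D_2/(1+r)^2 + D_3/(1+r)^3 + D_4/(1+r)^4 + TV/(1+r)^4
    = 38629.12966 + 37119.64325 + 35669.14209 + 34275.32126 + 460519.70105 = 606212.93731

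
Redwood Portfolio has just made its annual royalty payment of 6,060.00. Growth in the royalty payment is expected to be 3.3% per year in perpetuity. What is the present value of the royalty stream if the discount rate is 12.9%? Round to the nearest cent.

D₁ = D₀ × (1 + g) = 6,060.00 × 1.033 = 6,259.9800
Growing perpetuity: P = D₁ / (r − g) = 6,259.9800 / (0.129 − 0.033) = 65,208.13

65208.13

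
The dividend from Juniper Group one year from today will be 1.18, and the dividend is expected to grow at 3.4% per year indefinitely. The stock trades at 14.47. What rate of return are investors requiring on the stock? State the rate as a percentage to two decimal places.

P = D₁/(r − g) ⇒ r = D₁/P + g = 1.1800/14.47 + 0.034 = 0.081548 + 0.034 = 0.115548

11.55%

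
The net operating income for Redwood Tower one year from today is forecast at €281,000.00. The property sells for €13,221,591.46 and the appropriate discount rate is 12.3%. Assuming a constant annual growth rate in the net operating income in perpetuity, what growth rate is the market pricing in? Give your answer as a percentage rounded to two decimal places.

P = D₁/(r−g) ⇒ g = r − D₁/P = 0.123 − €281,000.00/€13,221,591.46 = 0.101747

10.17%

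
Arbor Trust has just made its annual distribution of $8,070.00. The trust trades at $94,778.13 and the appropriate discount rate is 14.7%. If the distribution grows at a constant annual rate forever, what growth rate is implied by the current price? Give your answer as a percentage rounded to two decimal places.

5.70%

P = D₀(1+g)/(r−g) ⇒ P(r−g) = D₀(1+g) ⇒ g(P+D₀) = P·r − D₀
g = (P·r − D₀)/(P + D₀) = ($94,778.13×0.147 − $8,070.00) / ($94,778.13 + $8,070.00) = 0.057000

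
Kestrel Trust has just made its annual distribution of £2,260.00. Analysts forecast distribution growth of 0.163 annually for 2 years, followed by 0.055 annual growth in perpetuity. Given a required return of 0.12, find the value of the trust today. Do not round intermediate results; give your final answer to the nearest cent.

D_1 = 2628.38000
D_2 = 3056.80594
Terminal value at year 2: TV = D_2×(1+g_2)/(r−g_2) = 3224.93027/0.065 = 49614.31180
P_0 = D_1/(1+r)^1 + D_2/(1+r)^2 + TV/(1+r)^2
    = 2346.76786 + 2436.86698 + 39552.22560 = 44335.86044

£44335.86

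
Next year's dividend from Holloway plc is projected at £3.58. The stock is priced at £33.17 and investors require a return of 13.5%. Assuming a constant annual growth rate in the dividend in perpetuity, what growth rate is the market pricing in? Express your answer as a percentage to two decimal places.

P = D₁/(r−g) ⇒ g = r − D₁/P = 0.135 − £3.58/£33.17 = 0.027071

2.71%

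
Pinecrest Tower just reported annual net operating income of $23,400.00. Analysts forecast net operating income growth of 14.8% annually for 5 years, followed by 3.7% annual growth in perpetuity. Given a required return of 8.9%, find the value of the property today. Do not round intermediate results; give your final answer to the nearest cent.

D_1 = 26863.20000
D_2 = 30838.95360
D_3 = 35403.11873
D_4 = 40642.78031
D_5 = 46657.91179
Terminal value at year 5: TV = D_5×(1+g_2)/(r−g_2) = 48384.25453/0.052 = 930466.43321
P_0 = D_1/(1+r)^1 + D_2/(1+r)^2 + D_3/(1+r)^3 + D_4/(1+r)^4 + D_5/(1+r)^5 + TV/(1+r)^5
    = 24667.76860 + 26004.22254 + 27413.08308 + 28898.27308 + 30463.92791 + 607521.02383 = 744968.29903

$744968.30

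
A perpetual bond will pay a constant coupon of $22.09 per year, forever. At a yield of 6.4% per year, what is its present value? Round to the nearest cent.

$345.16

Level perpetuity: PV = C / r = $22.09 / 0.064 = $345.16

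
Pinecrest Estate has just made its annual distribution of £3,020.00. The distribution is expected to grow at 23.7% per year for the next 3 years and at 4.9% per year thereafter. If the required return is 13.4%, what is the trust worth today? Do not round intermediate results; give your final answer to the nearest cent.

D_1 = 3735.74000
D_2 = 4621.11038
D_3 = 5716.31354
Terminal value at year 3: TV = D_3×(1+g_2)/(r−g_2) = 5996.41290/0.085 = 70546.03416
P_0 = D_1/(1+r)^1 + D_2/(1+r)^2 + D_3/(1+r)^3 + TV/(1+r)^3
    = 3294.30335 + 3593.52138 + 3919.91706 + 48376.38820 = 59184.12999

£59184.13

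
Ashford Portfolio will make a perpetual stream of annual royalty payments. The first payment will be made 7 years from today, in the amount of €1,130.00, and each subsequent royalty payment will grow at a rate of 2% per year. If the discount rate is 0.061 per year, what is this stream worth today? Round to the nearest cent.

Value at end of year 6: C₁ / (r − g) = €1,130.00 / (0.061 − 0.02) = €27,560.9756
Discount to today: PV = €27,560.9756 / (1 + 0.061)^6 = €27,560.9756 / 1.426567 = €19,319.78

€19319.78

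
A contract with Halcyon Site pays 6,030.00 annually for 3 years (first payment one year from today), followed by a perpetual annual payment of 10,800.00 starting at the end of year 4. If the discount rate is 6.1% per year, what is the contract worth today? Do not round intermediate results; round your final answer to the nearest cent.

164322.47

PV of 3-year annuity: 6,030.00 × [1 − (1+0.061)^−3] / 0.061 = 16088.48696
Perpetuity value at year 3: 10,800.00 / 0.061 = 177049.18033
PV of perpetuity: 177049.18033 / (1+0.061)^3 = 148233.97981
Total PV = 16088.48696 + 148233.97981 = 164322.46677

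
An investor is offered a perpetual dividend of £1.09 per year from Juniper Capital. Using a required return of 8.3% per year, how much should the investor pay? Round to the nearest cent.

£13.13

Level perpetuity: PV = C / r = £1.09 / 0.083 = £13.13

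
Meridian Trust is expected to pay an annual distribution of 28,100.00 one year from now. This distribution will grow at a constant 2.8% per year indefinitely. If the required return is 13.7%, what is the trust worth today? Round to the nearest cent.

257798.17

Growing perpetuity: P = D₁ / (r − g) = 28,100.0000 / (0.137 − 0.028) = 257,798.17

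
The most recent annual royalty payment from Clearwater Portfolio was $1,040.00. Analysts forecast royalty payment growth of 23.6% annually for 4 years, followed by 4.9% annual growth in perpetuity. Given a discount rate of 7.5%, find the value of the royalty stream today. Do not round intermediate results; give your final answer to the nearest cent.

$79297.80

D_1 = 1285.44000
D_2 = 1588.80384
D_3 = 1963.76155
D_4 = 2427.20927
Terminal value at year 4: TV = D_4×(1+g_2)/(r−g_2) = 2546.14253/0.026 = 97928.55867
P_0 = D_1/(1+r)^1 + D_2/(1+r)^2 + D_3/(1+r)^3 + D_4/(1+r)^4 + TV/(1+r)^4
    = 1195.75814 + 1374.84378 + 1580.75061 + 1817.49559 + 73328.95661 = 79297.80473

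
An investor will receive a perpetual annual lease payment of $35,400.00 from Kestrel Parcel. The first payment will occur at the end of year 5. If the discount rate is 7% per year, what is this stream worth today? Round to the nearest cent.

Value at end of year 4: C / r = $35,400.00 / 0.07 = $505,714.2857
Discount to today: PV = $505,714.2857 / (1 + 0.07)^4 = $505,714.2857 / 1.310796 = $385,807.01

$385807.01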